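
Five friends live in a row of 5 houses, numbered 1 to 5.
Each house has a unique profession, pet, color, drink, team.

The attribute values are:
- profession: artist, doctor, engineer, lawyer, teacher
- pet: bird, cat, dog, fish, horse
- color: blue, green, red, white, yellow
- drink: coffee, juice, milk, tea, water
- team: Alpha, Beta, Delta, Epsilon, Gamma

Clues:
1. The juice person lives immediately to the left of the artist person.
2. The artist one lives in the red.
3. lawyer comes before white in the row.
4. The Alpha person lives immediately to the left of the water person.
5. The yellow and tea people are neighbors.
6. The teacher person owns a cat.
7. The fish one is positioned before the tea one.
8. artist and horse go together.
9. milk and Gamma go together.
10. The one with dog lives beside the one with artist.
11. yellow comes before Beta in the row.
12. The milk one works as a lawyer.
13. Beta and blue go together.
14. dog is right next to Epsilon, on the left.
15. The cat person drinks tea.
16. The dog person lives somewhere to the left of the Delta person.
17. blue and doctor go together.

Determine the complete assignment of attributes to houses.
Solution:

House | Profession | Pet | Color | Drink | Team
-----------------------------------------------
  1   | engineer | dog | green | juice | Alpha
  2   | artist | horse | red | water | Epsilon
  3   | lawyer | fish | yellow | milk | Gamma
  4   | teacher | cat | white | tea | Delta
  5   | doctor | bird | blue | coffee | Beta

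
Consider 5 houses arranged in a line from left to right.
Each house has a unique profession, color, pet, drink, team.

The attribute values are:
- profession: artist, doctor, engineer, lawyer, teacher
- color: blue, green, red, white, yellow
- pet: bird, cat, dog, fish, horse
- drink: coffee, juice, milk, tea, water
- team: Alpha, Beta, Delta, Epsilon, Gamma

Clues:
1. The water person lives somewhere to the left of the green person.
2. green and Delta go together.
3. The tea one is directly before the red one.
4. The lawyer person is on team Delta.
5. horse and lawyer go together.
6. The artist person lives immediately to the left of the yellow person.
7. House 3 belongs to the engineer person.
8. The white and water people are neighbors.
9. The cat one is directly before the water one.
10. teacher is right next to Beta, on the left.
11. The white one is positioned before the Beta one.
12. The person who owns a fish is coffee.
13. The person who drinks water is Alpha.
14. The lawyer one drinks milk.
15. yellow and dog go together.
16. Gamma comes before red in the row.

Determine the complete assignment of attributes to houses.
Solution:

House | Profession | Color | Pet | Drink | Team
-----------------------------------------------
  1   | artist | white | cat | juice | Gamma
  2   | teacher | yellow | dog | water | Alpha
  3   | engineer | blue | bird | tea | Beta
  4   | doctor | red | fish | coffee | Epsilon
  5   | lawyer | green | horse | milk | Delta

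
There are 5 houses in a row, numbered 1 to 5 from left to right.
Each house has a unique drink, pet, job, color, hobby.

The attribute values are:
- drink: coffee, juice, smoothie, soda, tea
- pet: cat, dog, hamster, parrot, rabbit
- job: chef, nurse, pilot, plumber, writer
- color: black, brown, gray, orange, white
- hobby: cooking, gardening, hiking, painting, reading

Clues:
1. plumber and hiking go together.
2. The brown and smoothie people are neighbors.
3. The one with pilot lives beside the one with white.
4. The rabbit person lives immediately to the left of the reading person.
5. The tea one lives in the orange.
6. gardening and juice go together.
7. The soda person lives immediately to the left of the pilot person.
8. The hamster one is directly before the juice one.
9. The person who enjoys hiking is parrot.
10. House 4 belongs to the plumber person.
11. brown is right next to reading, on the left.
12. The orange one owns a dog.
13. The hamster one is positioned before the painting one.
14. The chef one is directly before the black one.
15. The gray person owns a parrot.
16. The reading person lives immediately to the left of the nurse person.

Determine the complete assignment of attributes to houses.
Solution:

House | Drink | Pet | Job | Color | Hobby
-----------------------------------------
  1   | soda | rabbit | chef | brown | cooking
  2   | smoothie | hamster | pilot | black | reading
  3   | juice | cat | nurse | white | gardening
  4   | coffee | parrot | plumber | gray | hiking
  5   | tea | dog | writer | orange | painting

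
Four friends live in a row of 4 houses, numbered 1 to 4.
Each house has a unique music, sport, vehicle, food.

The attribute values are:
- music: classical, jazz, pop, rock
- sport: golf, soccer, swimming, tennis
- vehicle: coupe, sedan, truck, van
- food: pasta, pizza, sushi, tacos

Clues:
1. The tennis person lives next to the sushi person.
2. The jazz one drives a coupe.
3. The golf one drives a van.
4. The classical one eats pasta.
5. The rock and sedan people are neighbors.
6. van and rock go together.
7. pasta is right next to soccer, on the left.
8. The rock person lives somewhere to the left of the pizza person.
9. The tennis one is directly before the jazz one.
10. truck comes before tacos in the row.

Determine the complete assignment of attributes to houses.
Solution:

House | Music | Sport | Vehicle | Food
--------------------------------------
  1   | classical | tennis | truck | pasta
  2   | jazz | soccer | coupe | sushi
  3   | rock | golf | van | tacos
  4   | pop | swimming | sedan | pizza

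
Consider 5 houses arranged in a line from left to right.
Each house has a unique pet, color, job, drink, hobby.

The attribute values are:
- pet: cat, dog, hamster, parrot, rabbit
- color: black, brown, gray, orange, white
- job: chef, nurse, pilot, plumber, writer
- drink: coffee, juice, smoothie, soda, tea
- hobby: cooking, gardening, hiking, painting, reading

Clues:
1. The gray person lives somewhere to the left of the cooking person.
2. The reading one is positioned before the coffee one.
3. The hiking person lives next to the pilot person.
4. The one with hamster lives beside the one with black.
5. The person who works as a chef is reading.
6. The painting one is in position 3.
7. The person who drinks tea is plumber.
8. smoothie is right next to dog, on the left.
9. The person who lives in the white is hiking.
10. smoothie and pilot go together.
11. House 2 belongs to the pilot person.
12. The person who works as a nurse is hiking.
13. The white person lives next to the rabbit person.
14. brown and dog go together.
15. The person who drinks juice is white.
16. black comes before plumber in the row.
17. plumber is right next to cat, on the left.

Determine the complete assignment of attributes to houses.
Solution:

House | Pet | Color | Job | Drink | Hobby
-----------------------------------------
  1   | hamster | white | nurse | juice | hiking
  2   | rabbit | black | pilot | smoothie | gardening
  3   | dog | brown | plumber | tea | painting
  4   | cat | gray | chef | soda | reading
  5   | parrot | orange | writer | coffee | cooking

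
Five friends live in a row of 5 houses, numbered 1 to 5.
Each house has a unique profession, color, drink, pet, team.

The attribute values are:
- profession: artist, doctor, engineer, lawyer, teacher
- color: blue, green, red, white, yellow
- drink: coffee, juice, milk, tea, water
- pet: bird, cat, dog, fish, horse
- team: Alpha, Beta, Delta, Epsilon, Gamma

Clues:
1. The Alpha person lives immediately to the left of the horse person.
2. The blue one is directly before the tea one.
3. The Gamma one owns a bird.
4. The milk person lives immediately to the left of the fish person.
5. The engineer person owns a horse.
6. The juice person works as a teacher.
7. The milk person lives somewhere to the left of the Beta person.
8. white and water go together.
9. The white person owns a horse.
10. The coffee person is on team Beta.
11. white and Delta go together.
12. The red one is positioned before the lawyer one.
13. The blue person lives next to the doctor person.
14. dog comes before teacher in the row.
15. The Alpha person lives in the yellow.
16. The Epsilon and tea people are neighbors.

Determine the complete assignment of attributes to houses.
Solution:

House | Profession | Color | Drink | Pet | Team
-----------------------------------------------
  1   | artist | blue | milk | dog | Epsilon
  2   | doctor | yellow | tea | fish | Alpha
  3   | engineer | white | water | horse | Delta
  4   | teacher | red | juice | bird | Gamma
  5   | lawyer | green | coffee | cat | Beta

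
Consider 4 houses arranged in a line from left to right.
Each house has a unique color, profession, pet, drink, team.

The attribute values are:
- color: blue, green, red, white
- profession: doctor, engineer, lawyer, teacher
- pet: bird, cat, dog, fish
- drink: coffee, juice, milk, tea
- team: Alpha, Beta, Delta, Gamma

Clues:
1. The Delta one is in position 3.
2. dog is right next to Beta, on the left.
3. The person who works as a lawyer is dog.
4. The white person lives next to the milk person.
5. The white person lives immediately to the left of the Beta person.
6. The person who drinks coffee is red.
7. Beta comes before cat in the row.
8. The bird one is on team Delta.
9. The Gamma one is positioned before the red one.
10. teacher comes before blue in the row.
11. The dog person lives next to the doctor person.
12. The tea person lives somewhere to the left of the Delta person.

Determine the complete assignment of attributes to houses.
Solution:

House | Color | Profession | Pet | Drink | Team
-----------------------------------------------
  1   | white | lawyer | dog | tea | Gamma
  2   | green | doctor | fish | milk | Beta
  3   | red | teacher | bird | coffee | Delta
  4   | blue | engineer | cat | juice | Alpha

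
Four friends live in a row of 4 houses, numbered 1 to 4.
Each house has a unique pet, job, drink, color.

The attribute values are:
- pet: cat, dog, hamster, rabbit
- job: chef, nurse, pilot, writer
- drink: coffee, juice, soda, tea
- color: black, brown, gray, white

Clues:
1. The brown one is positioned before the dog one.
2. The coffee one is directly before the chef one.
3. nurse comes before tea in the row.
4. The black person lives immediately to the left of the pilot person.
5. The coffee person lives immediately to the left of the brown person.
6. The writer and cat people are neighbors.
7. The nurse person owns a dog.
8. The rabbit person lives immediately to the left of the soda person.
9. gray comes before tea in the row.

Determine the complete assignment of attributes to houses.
Solution:

House | Pet | Job | Drink | Color
---------------------------------
  1   | rabbit | writer | coffee | gray
  2   | cat | chef | soda | brown
  3   | dog | nurse | juice | black
  4   | hamster | pilot | tea | white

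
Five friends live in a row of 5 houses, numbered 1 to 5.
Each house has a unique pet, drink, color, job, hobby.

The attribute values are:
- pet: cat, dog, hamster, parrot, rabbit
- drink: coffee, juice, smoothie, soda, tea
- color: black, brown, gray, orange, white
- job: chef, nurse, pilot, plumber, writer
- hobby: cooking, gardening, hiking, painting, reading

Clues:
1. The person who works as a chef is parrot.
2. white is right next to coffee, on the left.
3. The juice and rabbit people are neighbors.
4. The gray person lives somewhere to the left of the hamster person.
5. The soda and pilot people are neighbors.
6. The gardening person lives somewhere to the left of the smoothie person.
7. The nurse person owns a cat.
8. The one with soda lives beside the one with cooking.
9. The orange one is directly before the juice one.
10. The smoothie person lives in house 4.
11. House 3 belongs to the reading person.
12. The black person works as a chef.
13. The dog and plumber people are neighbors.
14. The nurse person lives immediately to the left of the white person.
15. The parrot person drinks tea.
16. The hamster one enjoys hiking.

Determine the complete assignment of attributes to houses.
Solution:

House | Pet | Drink | Color | Job | Hobby
-----------------------------------------
  1   | cat | soda | orange | nurse | gardening
  2   | dog | juice | white | pilot | cooking
  3   | rabbit | coffee | gray | plumber | reading
  4   | hamster | smoothie | brown | writer | hiking
  5   | parrot | tea | black | chef | painting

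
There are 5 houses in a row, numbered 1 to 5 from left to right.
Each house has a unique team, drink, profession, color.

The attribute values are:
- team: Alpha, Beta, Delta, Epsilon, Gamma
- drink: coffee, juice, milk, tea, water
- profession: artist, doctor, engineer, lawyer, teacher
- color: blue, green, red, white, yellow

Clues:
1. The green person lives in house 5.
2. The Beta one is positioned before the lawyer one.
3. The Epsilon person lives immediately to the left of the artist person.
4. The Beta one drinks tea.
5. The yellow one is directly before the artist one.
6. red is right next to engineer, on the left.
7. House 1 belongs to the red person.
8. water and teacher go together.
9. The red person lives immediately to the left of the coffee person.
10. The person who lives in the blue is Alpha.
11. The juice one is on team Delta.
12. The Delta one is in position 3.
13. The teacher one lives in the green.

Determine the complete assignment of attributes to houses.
Solution:

House | Team | Drink | Profession | Color
-----------------------------------------
  1   | Beta | tea | doctor | red
  2   | Epsilon | coffee | engineer | yellow
  3   | Delta | juice | artist | white
  4   | Alpha | milk | lawyer | blue
  5   | Gamma | water | teacher | green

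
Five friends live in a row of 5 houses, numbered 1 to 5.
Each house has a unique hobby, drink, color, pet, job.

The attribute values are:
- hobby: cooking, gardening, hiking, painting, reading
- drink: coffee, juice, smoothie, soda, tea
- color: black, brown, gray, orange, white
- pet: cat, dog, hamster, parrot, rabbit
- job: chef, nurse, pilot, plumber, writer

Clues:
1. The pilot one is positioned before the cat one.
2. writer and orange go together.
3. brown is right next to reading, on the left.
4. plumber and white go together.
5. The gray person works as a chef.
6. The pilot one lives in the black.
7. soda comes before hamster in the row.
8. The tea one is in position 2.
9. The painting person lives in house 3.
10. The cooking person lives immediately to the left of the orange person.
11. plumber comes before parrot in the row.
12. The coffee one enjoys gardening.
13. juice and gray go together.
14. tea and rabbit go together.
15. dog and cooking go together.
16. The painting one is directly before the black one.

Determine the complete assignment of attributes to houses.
Solution:

House | Hobby | Drink | Color | Pet | Job
-----------------------------------------
  1   | cooking | soda | brown | dog | nurse
  2   | reading | tea | orange | rabbit | writer
  3   | painting | smoothie | white | hamster | plumber
  4   | gardening | coffee | black | parrot | pilot
  5   | hiking | juice | gray | cat | chef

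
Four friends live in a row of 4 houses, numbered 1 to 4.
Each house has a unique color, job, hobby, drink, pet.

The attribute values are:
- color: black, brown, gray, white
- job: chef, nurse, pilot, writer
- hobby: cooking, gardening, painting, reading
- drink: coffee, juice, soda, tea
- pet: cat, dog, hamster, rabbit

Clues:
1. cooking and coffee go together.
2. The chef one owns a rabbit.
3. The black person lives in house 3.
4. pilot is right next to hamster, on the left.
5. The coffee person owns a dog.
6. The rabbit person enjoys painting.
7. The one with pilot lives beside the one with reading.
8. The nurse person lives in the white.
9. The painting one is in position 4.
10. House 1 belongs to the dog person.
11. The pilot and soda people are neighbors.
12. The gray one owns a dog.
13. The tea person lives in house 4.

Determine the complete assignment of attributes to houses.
Solution:

House | Color | Job | Hobby | Drink | Pet
-----------------------------------------
  1   | gray | pilot | cooking | coffee | dog
  2   | white | nurse | reading | soda | hamster
  3   | black | writer | gardening | juice | cat
  4   | brown | chef | painting | tea | rabbit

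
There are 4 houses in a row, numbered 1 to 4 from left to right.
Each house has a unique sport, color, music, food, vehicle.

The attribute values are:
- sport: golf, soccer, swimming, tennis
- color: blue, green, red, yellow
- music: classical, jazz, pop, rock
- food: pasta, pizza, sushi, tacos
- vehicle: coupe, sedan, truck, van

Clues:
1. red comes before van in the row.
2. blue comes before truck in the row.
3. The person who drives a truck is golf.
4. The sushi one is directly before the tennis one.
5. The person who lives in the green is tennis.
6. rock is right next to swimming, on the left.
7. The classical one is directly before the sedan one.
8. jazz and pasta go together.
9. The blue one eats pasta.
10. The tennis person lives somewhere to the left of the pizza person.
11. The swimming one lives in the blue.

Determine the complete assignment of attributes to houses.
Solution:

House | Sport | Color | Music | Food | Vehicle
----------------------------------------------
  1   | soccer | red | classical | sushi | coupe
  2   | tennis | green | rock | tacos | sedan
  3   | swimming | blue | jazz | pasta | van
  4   | golf | yellow | pop | pizza | truck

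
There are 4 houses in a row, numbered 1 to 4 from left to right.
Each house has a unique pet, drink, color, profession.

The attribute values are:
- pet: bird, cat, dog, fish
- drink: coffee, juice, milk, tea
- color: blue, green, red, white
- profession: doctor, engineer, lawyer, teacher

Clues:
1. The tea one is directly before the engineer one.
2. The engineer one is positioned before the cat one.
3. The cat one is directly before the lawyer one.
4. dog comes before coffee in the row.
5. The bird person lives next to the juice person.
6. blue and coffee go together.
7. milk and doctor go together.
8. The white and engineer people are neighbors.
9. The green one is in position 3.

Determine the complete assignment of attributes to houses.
Solution:

House | Pet | Drink | Color | Profession
----------------------------------------
  1   | bird | tea | white | teacher
  2   | dog | juice | red | engineer
  3   | cat | milk | green | doctor
  4   | fish | coffee | blue | lawyer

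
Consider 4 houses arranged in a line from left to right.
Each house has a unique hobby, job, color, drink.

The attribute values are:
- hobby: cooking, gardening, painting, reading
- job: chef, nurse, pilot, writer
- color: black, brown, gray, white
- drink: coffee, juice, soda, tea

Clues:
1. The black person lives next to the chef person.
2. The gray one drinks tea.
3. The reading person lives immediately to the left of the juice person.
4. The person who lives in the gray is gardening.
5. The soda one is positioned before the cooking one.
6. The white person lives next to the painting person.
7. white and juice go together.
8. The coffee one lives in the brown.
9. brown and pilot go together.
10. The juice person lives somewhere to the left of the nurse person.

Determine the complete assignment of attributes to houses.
Solution:

House | Hobby | Job | Color | Drink
-----------------------------------
  1   | reading | writer | black | soda
  2   | cooking | chef | white | juice
  3   | painting | pilot | brown | coffee
  4   | gardening | nurse | gray | tea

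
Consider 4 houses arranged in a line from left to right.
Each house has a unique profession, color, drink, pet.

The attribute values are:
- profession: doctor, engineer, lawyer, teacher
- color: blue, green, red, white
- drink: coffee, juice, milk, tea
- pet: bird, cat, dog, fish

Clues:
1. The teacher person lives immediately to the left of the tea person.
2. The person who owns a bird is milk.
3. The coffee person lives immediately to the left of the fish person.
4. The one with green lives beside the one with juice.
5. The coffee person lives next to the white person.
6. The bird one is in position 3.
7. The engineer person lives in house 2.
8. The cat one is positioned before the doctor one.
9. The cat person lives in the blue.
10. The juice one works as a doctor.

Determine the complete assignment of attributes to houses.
Solution:

House | Profession | Color | Drink | Pet
----------------------------------------
  1   | teacher | blue | coffee | cat
  2   | engineer | white | tea | fish
  3   | lawyer | green | milk | bird
  4   | doctor | red | juice | dog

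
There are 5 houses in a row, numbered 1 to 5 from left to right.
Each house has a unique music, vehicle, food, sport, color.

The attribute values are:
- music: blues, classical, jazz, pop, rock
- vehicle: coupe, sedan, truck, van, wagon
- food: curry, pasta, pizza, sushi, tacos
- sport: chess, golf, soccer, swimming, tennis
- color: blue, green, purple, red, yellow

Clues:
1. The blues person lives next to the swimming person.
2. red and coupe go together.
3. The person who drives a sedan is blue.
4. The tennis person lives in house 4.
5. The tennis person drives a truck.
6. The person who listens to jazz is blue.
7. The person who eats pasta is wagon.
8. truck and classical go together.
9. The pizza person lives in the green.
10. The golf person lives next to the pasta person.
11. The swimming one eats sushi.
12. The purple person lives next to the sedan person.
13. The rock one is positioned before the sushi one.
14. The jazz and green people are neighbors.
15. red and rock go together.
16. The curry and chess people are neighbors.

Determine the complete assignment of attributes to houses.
Solution:

House | Music | Vehicle | Food | Sport | Color
----------------------------------------------
  1   | rock | coupe | curry | golf | red
  2   | blues | wagon | pasta | chess | purple
  3   | jazz | sedan | sushi | swimming | blue
  4   | classical | truck | pizza | tennis | green
  5   | pop | van | tacos | soccer | yellow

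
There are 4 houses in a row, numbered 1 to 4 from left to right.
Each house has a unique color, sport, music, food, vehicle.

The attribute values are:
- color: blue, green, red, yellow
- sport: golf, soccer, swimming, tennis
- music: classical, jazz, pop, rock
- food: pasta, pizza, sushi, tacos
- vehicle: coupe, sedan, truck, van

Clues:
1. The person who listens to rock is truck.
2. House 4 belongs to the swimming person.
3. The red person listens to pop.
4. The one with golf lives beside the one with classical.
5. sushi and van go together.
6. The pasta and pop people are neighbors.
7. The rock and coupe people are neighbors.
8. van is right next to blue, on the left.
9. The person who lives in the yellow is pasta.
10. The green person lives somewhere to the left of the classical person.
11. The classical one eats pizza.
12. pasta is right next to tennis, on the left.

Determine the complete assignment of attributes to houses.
Solution:

House | Color | Sport | Music | Food | Vehicle
----------------------------------------------
  1   | yellow | soccer | rock | pasta | truck
  2   | red | tennis | pop | tacos | coupe
  3   | green | golf | jazz | sushi | van
  4   | blue | swimming | classical | pizza | sedan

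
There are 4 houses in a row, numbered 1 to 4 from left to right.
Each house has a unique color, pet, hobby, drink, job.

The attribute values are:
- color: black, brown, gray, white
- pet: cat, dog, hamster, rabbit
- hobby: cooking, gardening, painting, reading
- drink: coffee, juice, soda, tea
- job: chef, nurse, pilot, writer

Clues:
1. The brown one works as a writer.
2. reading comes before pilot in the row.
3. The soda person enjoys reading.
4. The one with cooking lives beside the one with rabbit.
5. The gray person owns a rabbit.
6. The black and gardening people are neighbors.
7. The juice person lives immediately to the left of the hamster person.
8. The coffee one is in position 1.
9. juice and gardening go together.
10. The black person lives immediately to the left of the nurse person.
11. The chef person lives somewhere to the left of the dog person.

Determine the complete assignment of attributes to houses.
Solution:

House | Color | Pet | Hobby | Drink | Job
-----------------------------------------
  1   | black | cat | cooking | coffee | chef
  2   | gray | rabbit | gardening | juice | nurse
  3   | brown | hamster | reading | soda | writer
  4   | white | dog | painting | tea | pilot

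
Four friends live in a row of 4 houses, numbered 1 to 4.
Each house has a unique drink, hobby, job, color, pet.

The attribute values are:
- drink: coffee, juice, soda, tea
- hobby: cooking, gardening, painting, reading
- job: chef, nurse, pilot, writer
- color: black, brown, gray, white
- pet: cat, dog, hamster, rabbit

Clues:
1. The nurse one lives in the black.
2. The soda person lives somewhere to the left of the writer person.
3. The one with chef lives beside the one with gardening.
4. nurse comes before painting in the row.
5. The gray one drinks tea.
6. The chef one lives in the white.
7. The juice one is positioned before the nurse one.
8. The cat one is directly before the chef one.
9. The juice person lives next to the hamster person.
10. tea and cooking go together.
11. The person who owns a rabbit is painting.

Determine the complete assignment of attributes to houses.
Solution:

House | Drink | Hobby | Job | Color | Pet
-----------------------------------------
  1   | tea | cooking | pilot | gray | cat
  2   | juice | reading | chef | white | dog
  3   | soda | gardening | nurse | black | hamster
  4   | coffee | painting | writer | brown | rabbit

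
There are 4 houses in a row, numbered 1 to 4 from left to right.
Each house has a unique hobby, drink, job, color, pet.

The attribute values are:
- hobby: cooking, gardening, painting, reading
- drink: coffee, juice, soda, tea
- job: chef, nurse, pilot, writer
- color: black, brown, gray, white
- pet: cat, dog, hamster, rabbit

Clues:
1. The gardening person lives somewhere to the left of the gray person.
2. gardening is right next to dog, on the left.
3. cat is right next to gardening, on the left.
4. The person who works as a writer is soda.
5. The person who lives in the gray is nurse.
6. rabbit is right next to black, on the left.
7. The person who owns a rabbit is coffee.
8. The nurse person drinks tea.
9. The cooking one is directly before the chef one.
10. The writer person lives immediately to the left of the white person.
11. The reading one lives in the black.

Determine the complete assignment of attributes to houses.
Solution:

House | Hobby | Drink | Job | Color | Pet
-----------------------------------------
  1   | cooking | soda | writer | brown | cat
  2   | gardening | coffee | chef | white | rabbit
  3   | reading | juice | pilot | black | dog
  4   | painting | tea | nurse | gray | hamster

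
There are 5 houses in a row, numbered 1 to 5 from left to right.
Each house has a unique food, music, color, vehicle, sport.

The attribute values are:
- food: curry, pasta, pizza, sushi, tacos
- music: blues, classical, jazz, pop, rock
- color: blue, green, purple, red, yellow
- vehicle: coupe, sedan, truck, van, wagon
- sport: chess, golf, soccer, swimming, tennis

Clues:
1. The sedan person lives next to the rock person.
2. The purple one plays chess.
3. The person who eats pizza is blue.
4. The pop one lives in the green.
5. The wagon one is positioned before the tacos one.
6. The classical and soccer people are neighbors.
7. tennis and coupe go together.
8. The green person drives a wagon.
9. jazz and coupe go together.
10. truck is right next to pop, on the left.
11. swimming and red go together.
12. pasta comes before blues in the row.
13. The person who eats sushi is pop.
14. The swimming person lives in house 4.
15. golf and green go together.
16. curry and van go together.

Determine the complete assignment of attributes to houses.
Solution:

House | Food | Music | Color | Vehicle | Sport
----------------------------------------------
  1   | pasta | classical | purple | sedan | chess
  2   | pizza | rock | blue | truck | soccer
  3   | sushi | pop | green | wagon | golf
  4   | curry | blues | red | van | swimming
  5   | tacos | jazz | yellow | coupe | tennis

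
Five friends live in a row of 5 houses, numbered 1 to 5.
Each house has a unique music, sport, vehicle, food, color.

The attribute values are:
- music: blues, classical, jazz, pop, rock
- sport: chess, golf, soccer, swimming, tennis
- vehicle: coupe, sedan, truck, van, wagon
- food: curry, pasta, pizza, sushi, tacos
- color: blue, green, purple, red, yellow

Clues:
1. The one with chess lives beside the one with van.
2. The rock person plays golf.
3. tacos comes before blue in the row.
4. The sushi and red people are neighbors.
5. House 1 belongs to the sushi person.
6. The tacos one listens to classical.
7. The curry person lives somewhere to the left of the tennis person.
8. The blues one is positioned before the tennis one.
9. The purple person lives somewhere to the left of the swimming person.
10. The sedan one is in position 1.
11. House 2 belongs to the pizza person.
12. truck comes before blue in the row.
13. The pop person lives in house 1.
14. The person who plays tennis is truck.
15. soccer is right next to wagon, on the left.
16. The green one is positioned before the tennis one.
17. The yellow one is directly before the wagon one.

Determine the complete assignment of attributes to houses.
Solution:

House | Music | Sport | Vehicle | Food | Color
----------------------------------------------
  1   | pop | soccer | sedan | sushi | yellow
  2   | blues | chess | wagon | pizza | red
  3   | rock | golf | van | curry | green
  4   | classical | tennis | truck | tacos | purple
  5   | jazz | swimming | coupe | pasta | blue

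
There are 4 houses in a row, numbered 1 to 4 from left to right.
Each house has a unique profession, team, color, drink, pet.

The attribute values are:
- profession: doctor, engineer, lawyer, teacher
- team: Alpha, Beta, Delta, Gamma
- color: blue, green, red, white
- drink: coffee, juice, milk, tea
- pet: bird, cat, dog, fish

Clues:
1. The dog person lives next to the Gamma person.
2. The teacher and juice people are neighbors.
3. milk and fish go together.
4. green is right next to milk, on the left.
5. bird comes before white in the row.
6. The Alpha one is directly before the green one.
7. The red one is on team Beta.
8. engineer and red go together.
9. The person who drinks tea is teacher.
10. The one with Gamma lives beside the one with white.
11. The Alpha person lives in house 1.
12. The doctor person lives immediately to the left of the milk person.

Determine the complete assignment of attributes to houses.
Solution:

House | Profession | Team | Color | Drink | Pet
-----------------------------------------------
  1   | teacher | Alpha | blue | tea | dog
  2   | doctor | Gamma | green | juice | bird
  3   | lawyer | Delta | white | milk | fish
  4   | engineer | Beta | red | coffee | cat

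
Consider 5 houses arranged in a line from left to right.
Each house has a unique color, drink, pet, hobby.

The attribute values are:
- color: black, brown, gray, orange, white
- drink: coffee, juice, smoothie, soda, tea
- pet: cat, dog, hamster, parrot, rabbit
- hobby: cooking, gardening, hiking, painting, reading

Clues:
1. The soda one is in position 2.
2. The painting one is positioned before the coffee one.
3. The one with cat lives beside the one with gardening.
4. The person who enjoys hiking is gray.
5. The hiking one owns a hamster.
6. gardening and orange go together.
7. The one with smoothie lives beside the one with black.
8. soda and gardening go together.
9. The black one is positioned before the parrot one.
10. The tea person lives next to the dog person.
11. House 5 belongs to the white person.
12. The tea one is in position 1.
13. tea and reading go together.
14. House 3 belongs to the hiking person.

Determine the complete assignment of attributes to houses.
Solution:

House | Color | Drink | Pet | Hobby
-----------------------------------
  1   | brown | tea | cat | reading
  2   | orange | soda | dog | gardening
  3   | gray | smoothie | hamster | hiking
  4   | black | juice | rabbit | painting
  5   | white | coffee | parrot | cooking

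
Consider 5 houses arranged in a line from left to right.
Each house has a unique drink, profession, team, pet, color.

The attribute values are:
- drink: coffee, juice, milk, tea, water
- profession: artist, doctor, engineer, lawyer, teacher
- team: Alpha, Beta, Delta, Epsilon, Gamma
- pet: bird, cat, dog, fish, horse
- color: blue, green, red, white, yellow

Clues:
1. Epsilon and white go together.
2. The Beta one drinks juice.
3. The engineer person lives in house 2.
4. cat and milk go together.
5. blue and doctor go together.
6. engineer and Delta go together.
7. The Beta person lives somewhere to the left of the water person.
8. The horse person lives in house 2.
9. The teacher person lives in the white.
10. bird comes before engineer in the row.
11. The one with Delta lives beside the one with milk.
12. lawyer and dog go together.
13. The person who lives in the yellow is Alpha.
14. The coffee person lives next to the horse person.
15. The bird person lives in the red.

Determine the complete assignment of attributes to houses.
Solution:

House | Drink | Profession | Team | Pet | Color
-----------------------------------------------
  1   | coffee | artist | Gamma | bird | red
  2   | tea | engineer | Delta | horse | green
  3   | milk | teacher | Epsilon | cat | white
  4   | juice | doctor | Beta | fish | blue
  5   | water | lawyer | Alpha | dog | yellow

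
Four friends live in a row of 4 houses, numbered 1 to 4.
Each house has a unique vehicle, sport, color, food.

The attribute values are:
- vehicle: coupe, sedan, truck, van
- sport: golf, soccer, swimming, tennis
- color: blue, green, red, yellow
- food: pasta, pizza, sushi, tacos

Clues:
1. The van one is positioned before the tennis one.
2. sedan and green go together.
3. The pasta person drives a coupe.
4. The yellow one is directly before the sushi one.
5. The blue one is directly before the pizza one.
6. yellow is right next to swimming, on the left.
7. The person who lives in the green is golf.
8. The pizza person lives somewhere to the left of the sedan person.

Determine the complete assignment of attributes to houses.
Solution:

House | Vehicle | Sport | Color | Food
--------------------------------------
  1   | coupe | soccer | yellow | pasta
  2   | van | swimming | blue | sushi
  3   | truck | tennis | red | pizza
  4   | sedan | golf | green | tacos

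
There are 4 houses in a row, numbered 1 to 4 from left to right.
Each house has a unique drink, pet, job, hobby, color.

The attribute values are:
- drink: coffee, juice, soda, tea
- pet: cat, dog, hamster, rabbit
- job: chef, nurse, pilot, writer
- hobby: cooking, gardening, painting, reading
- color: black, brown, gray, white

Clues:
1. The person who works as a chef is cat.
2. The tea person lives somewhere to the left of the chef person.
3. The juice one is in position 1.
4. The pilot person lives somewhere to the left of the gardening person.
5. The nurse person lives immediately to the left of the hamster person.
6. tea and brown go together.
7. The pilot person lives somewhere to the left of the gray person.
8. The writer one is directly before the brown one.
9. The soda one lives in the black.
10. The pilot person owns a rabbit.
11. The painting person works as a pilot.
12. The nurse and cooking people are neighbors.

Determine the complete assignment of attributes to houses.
Solution:

House | Drink | Pet | Job | Hobby | Color
-----------------------------------------
  1   | juice | dog | nurse | reading | white
  2   | soda | hamster | writer | cooking | black
  3   | tea | rabbit | pilot | painting | brown
  4   | coffee | cat | chef | gardening | gray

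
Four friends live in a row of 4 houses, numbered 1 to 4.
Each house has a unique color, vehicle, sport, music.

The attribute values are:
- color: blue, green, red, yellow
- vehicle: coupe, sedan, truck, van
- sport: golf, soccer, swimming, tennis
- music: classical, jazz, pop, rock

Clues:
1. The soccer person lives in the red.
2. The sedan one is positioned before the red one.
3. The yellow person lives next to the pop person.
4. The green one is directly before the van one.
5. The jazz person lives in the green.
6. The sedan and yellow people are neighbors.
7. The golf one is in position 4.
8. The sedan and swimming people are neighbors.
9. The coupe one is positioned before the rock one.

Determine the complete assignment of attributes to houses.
Solution:

House | Color | Vehicle | Sport | Music
---------------------------------------
  1   | green | sedan | tennis | jazz
  2   | yellow | van | swimming | classical
  3   | red | coupe | soccer | pop
  4   | blue | truck | golf | rock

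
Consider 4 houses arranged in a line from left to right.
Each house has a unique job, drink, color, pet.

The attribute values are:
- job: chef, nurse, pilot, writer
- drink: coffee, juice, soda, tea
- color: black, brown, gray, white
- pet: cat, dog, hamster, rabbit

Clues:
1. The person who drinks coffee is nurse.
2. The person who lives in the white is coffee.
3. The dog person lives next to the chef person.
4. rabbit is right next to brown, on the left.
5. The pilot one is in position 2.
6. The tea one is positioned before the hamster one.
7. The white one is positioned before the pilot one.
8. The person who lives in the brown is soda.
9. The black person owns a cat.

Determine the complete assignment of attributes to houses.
Solution:

House | Job | Drink | Color | Pet
---------------------------------
  1   | nurse | coffee | white | rabbit
  2   | pilot | soda | brown | dog
  3   | chef | tea | black | cat
  4   | writer | juice | gray | hamster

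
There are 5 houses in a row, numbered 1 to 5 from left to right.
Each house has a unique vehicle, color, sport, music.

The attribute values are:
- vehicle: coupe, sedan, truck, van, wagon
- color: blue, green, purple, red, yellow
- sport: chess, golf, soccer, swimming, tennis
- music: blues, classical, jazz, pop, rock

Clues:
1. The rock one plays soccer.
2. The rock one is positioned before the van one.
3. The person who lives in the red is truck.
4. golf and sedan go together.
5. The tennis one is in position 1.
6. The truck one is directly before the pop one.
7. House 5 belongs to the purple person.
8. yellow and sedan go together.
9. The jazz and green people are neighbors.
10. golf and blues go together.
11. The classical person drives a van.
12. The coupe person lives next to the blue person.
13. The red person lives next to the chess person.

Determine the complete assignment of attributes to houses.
Solution:

House | Vehicle | Color | Sport | Music
---------------------------------------
  1   | truck | red | tennis | jazz
  2   | coupe | green | chess | pop
  3   | wagon | blue | soccer | rock
  4   | sedan | yellow | golf | blues
  5   | van | purple | swimming | classical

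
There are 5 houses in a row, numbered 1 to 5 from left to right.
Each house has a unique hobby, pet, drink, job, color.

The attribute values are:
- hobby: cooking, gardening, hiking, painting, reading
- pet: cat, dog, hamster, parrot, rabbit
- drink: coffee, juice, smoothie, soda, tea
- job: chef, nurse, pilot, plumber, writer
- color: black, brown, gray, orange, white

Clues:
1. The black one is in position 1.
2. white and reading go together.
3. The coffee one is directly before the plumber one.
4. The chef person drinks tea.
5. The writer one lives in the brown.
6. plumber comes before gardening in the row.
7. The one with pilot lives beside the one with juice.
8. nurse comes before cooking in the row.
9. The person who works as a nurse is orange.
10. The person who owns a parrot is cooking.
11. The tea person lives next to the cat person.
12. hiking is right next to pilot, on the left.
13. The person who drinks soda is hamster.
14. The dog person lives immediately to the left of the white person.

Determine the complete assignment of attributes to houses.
Solution:

House | Hobby | Pet | Drink | Job | Color
-----------------------------------------
  1   | hiking | dog | tea | chef | black
  2   | reading | cat | coffee | pilot | white
  3   | painting | rabbit | juice | plumber | gray
  4   | gardening | hamster | soda | nurse | orange
  5   | cooking | parrot | smoothie | writer | brown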